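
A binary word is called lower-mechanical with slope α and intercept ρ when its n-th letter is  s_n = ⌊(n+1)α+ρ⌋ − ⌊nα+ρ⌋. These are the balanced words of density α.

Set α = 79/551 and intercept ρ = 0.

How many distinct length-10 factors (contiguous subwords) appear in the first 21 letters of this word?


7

t_n = ⌊(n·79)/551⌋ for n = 0 … 21:
  n=0…9: ⌊0/551⌋=0 ⌊79/551⌋=0 ⌊158/551⌋=0 ⌊237/551⌋=0 ⌊316/551⌋=0 ⌊395/551⌋=0 ⌊474/551⌋=0 ⌊553/551⌋=1 ⌊632/551⌋=1 ⌊711/551⌋=1
  n=10…19: ⌊790/551⌋=1 ⌊869/551⌋=1 ⌊948/551⌋=1 ⌊1027/551⌋=1 ⌊1106/551⌋=2 ⌊1185/551⌋=2 ⌊1264/551⌋=2 ⌊1343/551⌋=2 ⌊1422/551⌋=2 ⌊1501/551⌋=2
  n=20…21: ⌊1580/551⌋=2 ⌊1659/551⌋=3
s_n = t_(n+1) − t_n for n = 0 … 20 gives
prefix = 000000100000010000001
slide a length-10 window over [0..9] … [11..20] (12 windows); first occurrence of each distinct factor:
  [  0..  9] 0000001000
  [  1.. 10] 0000010000
  [  2.. 11] 0000100000
  [  3.. 12] 0001000000
  [  4.. 13] 0010000001
  [  5.. 14] 0100000010
  [  6.. 15] 1000000100
  (the other 5 windows repeat one of these)
distinct factors: {0000001000, 0000010000, 0000100000, 0001000000, 0010000001, 0100000010, 1000000100}
count = 7  (Sturmian bound for length 10 is 11)


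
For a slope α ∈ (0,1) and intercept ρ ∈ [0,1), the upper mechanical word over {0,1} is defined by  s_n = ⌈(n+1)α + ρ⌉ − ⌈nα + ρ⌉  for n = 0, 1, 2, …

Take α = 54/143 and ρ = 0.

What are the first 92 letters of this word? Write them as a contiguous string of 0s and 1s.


n=0: ⌈(1·54)/143⌉ − ⌈(0·54)/143⌉ = ⌈54/143⌉ − ⌈0/143⌉ = 1 − 0 = 1
n=1: ⌈(2·54)/143⌉ − ⌈(1·54)/143⌉ = ⌈108/143⌉ − ⌈54/143⌉ = 1 − 1 = 0
n=2: ⌈(3·54)/143⌉ − ⌈(2·54)/143⌉ = ⌈162/143⌉ − ⌈108/143⌉ = 2 − 1 = 1
n=3: ⌈(4·54)/143⌉ − ⌈(3·54)/143⌉ = ⌈216/143⌉ − ⌈162/143⌉ = 2 − 2 = 0
n=4: ⌈(5·54)/143⌉ − ⌈(4·54)/143⌉ = ⌈270/143⌉ − ⌈216/143⌉ = 2 − 2 = 0
n=5: ⌈(6·54)/143⌉ − ⌈(5·54)/143⌉ = ⌈324/143⌉ − ⌈270/143⌉ = 3 − 2 = 1
n=6: ⌈(7·54)/143⌉ − ⌈(6·54)/143⌉ = ⌈378/143⌉ − ⌈324/143⌉ = 3 − 3 = 0
n=7: ⌈(8·54)/143⌉ − ⌈(7·54)/143⌉ = ⌈432/143⌉ − ⌈378/143⌉ = 4 − 3 = 1
n=8: ⌈(9·54)/143⌉ − ⌈(8·54)/143⌉ = ⌈486/143⌉ − ⌈432/143⌉ = 4 − 4 = 0
n=9: ⌈(10·54)/143⌉ − ⌈(9·54)/143⌉ = ⌈540/143⌉ − ⌈486/143⌉ = 4 − 4 = 0
n=10: ⌈(11·54)/143⌉ − ⌈(10·54)/143⌉ = ⌈594/143⌉ − ⌈540/143⌉ = 5 − 4 = 1
n=11: ⌈(12·54)/143⌉ − ⌈(11·54)/143⌉ = ⌈648/143⌉ − ⌈594/143⌉ = 5 − 5 = 0
n=12: ⌈(13·54)/143⌉ − ⌈(12·54)/143⌉ = ⌈702/143⌉ − ⌈648/143⌉ = 5 − 5 = 0
n=13: ⌈(14·54)/143⌉ − ⌈(13·54)/143⌉ = ⌈756/143⌉ − ⌈702/143⌉ = 6 − 5 = 1
n=14: ⌈(15·54)/143⌉ − ⌈(14·54)/143⌉ = ⌈810/143⌉ − ⌈756/143⌉ = 6 − 6 = 0
n=15: ⌈(16·54)/143⌉ − ⌈(15·54)/143⌉ = ⌈864/143⌉ − ⌈810/143⌉ = 7 − 6 = 1
n=16: ⌈(17·54)/143⌉ − ⌈(16·54)/143⌉ = ⌈918/143⌉ − ⌈864/143⌉ = 7 − 7 = 0
n=17: ⌈(18·54)/143⌉ − ⌈(17·54)/143⌉ = ⌈972/143⌉ − ⌈918/143⌉ = 7 − 7 = 0
n=18: ⌈(19·54)/143⌉ − ⌈(18·54)/143⌉ = ⌈1026/143⌉ − ⌈972/143⌉ = 8 − 7 = 1
n=19: ⌈(20·54)/143⌉ − ⌈(19·54)/143⌉ = ⌈1080/143⌉ − ⌈1026/143⌉ = 8 − 8 = 0
n=20: ⌈(21·54)/143⌉ − ⌈(20·54)/143⌉ = ⌈1134/143⌉ − ⌈1080/143⌉ = 8 − 8 = 0
n=21: ⌈(22·54)/143⌉ − ⌈(21·54)/143⌉ = ⌈1188/143⌉ − ⌈1134/143⌉ = 9 − 8 = 1
n=22: ⌈(23·54)/143⌉ − ⌈(22·54)/143⌉ = ⌈1242/143⌉ − ⌈1188/143⌉ = 9 − 9 = 0
n=23: ⌈(24·54)/143⌉ − ⌈(23·54)/143⌉ = ⌈1296/143⌉ − ⌈1242/143⌉ = 10 − 9 = 1
n=24: ⌈(25·54)/143⌉ − ⌈(24·54)/143⌉ = ⌈1350/143⌉ − ⌈1296/143⌉ = 10 − 10 = 0
n=25: ⌈(26·54)/143⌉ − ⌈(25·54)/143⌉ = ⌈1404/143⌉ − ⌈1350/143⌉ = 10 − 10 = 0
n=26: ⌈(27·54)/143⌉ − ⌈(26·54)/143⌉ = ⌈1458/143⌉ − ⌈1404/143⌉ = 11 − 10 = 1
n=27: ⌈(28·54)/143⌉ − ⌈(27·54)/143⌉ = ⌈1512/143⌉ − ⌈1458/143⌉ = 11 − 11 = 0
n=28: ⌈(29·54)/143⌉ − ⌈(28·54)/143⌉ = ⌈1566/143⌉ − ⌈1512/143⌉ = 11 − 11 = 0
n=29: ⌈(30·54)/143⌉ − ⌈(29·54)/143⌉ = ⌈1620/143⌉ − ⌈1566/143⌉ = 12 − 11 = 1
n=30: ⌈(31·54)/143⌉ − ⌈(30·54)/143⌉ = ⌈1674/143⌉ − ⌈1620/143⌉ = 12 − 12 = 0
n=31: ⌈(32·54)/143⌉ − ⌈(31·54)/143⌉ = ⌈1728/143⌉ − ⌈1674/143⌉ = 13 − 12 = 1
n=32: ⌈(33·54)/143⌉ − ⌈(32·54)/143⌉ = ⌈1782/143⌉ − ⌈1728/143⌉ = 13 − 13 = 0
n=33: ⌈(34·54)/143⌉ − ⌈(33·54)/143⌉ = ⌈1836/143⌉ − ⌈1782/143⌉ = 13 − 13 = 0
n=34: ⌈(35·54)/143⌉ − ⌈(34·54)/143⌉ = ⌈1890/143⌉ − ⌈1836/143⌉ = 14 − 13 = 1
n=35: ⌈(36·54)/143⌉ − ⌈(35·54)/143⌉ = ⌈1944/143⌉ − ⌈1890/143⌉ = 14 − 14 = 0
n=36: ⌈(37·54)/143⌉ − ⌈(36·54)/143⌉ = ⌈1998/143⌉ − ⌈1944/143⌉ = 14 − 14 = 0
n=37: ⌈(38·54)/143⌉ − ⌈(37·54)/143⌉ = ⌈2052/143⌉ − ⌈1998/143⌉ = 15 − 14 = 1
n=38: ⌈(39·54)/143⌉ − ⌈(38·54)/143⌉ = ⌈2106/143⌉ − ⌈2052/143⌉ = 15 − 15 = 0
n=39: ⌈(40·54)/143⌉ − ⌈(39·54)/143⌉ = ⌈2160/143⌉ − ⌈2106/143⌉ = 16 − 15 = 1
n=40: ⌈(41·54)/143⌉ − ⌈(40·54)/143⌉ = ⌈2214/143⌉ − ⌈2160/143⌉ = 16 − 16 = 0
n=41: ⌈(42·54)/143⌉ − ⌈(41·54)/143⌉ = ⌈2268/143⌉ − ⌈2214/143⌉ = 16 − 16 = 0
n=42: ⌈(43·54)/143⌉ − ⌈(42·54)/143⌉ = ⌈2322/143⌉ − ⌈2268/143⌉ = 17 − 16 = 1
n=43: ⌈(44·54)/143⌉ − ⌈(43·54)/143⌉ = ⌈2376/143⌉ − ⌈2322/143⌉ = 17 − 17 = 0
n=44: ⌈(45·54)/143⌉ − ⌈(44·54)/143⌉ = ⌈2430/143⌉ − ⌈2376/143⌉ = 17 − 17 = 0
n=45: ⌈(46·54)/143⌉ − ⌈(45·54)/143⌉ = ⌈2484/143⌉ − ⌈2430/143⌉ = 18 − 17 = 1
n=46: ⌈(47·54)/143⌉ − ⌈(46·54)/143⌉ = ⌈2538/143⌉ − ⌈2484/143⌉ = 18 − 18 = 0
n=47: ⌈(48·54)/143⌉ − ⌈(47·54)/143⌉ = ⌈2592/143⌉ − ⌈2538/143⌉ = 19 − 18 = 1
n=48: ⌈(49·54)/143⌉ − ⌈(48·54)/143⌉ = ⌈2646/143⌉ − ⌈2592/143⌉ = 19 − 19 = 0
n=49: ⌈(50·54)/143⌉ − ⌈(49·54)/143⌉ = ⌈2700/143⌉ − ⌈2646/143⌉ = 19 − 19 = 0
n=50: ⌈(51·54)/143⌉ − ⌈(50·54)/143⌉ = ⌈2754/143⌉ − ⌈2700/143⌉ = 20 − 19 = 1
n=51: ⌈(52·54)/143⌉ − ⌈(51·54)/143⌉ = ⌈2808/143⌉ − ⌈2754/143⌉ = 20 − 20 = 0
n=52: ⌈(53·54)/143⌉ − ⌈(52·54)/143⌉ = ⌈2862/143⌉ − ⌈2808/143⌉ = 21 − 20 = 1
n=53: ⌈(54·54)/143⌉ − ⌈(53·54)/143⌉ = ⌈2916/143⌉ − ⌈2862/143⌉ = 21 − 21 = 0
n=54: ⌈(55·54)/143⌉ − ⌈(54·54)/143⌉ = ⌈2970/143⌉ − ⌈2916/143⌉ = 21 − 21 = 0
n=55: ⌈(56·54)/143⌉ − ⌈(55·54)/143⌉ = ⌈3024/143⌉ − ⌈2970/143⌉ = 22 − 21 = 1
n=56: ⌈(57·54)/143⌉ − ⌈(56·54)/143⌉ = ⌈3078/143⌉ − ⌈3024/143⌉ = 22 − 22 = 0
n=57: ⌈(58·54)/143⌉ − ⌈(57·54)/143⌉ = ⌈3132/143⌉ − ⌈3078/143⌉ = 22 − 22 = 0
n=58: ⌈(59·54)/143⌉ − ⌈(58·54)/143⌉ = ⌈3186/143⌉ − ⌈3132/143⌉ = 23 − 22 = 1
n=59: ⌈(60·54)/143⌉ − ⌈(59·54)/143⌉ = ⌈3240/143⌉ − ⌈3186/143⌉ = 23 − 23 = 0
n=60: ⌈(61·54)/143⌉ − ⌈(60·54)/143⌉ = ⌈3294/143⌉ − ⌈3240/143⌉ = 24 − 23 = 1
n=61: ⌈(62·54)/143⌉ − ⌈(61·54)/143⌉ = ⌈3348/143⌉ − ⌈3294/143⌉ = 24 − 24 = 0
n=62: ⌈(63·54)/143⌉ − ⌈(62·54)/143⌉ = ⌈3402/143⌉ − ⌈3348/143⌉ = 24 − 24 = 0
n=63: ⌈(64·54)/143⌉ − ⌈(63·54)/143⌉ = ⌈3456/143⌉ − ⌈3402/143⌉ = 25 − 24 = 1
n=64: ⌈(65·54)/143⌉ − ⌈(64·54)/143⌉ = ⌈3510/143⌉ − ⌈3456/143⌉ = 25 − 25 = 0
n=65: ⌈(66·54)/143⌉ − ⌈(65·54)/143⌉ = ⌈3564/143⌉ − ⌈3510/143⌉ = 25 − 25 = 0
n=66: ⌈(67·54)/143⌉ − ⌈(66·54)/143⌉ = ⌈3618/143⌉ − ⌈3564/143⌉ = 26 − 25 = 1
n=67: ⌈(68·54)/143⌉ − ⌈(67·54)/143⌉ = ⌈3672/143⌉ − ⌈3618/143⌉ = 26 − 26 = 0
n=68: ⌈(69·54)/143⌉ − ⌈(68·54)/143⌉ = ⌈3726/143⌉ − ⌈3672/143⌉ = 27 − 26 = 1
n=69: ⌈(70·54)/143⌉ − ⌈(69·54)/143⌉ = ⌈3780/143⌉ − ⌈3726/143⌉ = 27 − 27 = 0
n=70: ⌈(71·54)/143⌉ − ⌈(70·54)/143⌉ = ⌈3834/143⌉ − ⌈3780/143⌉ = 27 − 27 = 0
n=71: ⌈(72·54)/143⌉ − ⌈(71·54)/143⌉ = ⌈3888/143⌉ − ⌈3834/143⌉ = 28 − 27 = 1
n=72: ⌈(73·54)/143⌉ − ⌈(72·54)/143⌉ = ⌈3942/143⌉ − ⌈3888/143⌉ = 28 − 28 = 0
n=73: ⌈(74·54)/143⌉ − ⌈(73·54)/143⌉ = ⌈3996/143⌉ − ⌈3942/143⌉ = 28 − 28 = 0
n=74: ⌈(75·54)/143⌉ − ⌈(74·54)/143⌉ = ⌈4050/143⌉ − ⌈3996/143⌉ = 29 − 28 = 1
n=75: ⌈(76·54)/143⌉ − ⌈(75·54)/143⌉ = ⌈4104/143⌉ − ⌈4050/143⌉ = 29 − 29 = 0
n=76: ⌈(77·54)/143⌉ − ⌈(76·54)/143⌉ = ⌈4158/143⌉ − ⌈4104/143⌉ = 30 − 29 = 1
n=77: ⌈(78·54)/143⌉ − ⌈(77·54)/143⌉ = ⌈4212/143⌉ − ⌈4158/143⌉ = 30 − 30 = 0
n=78: ⌈(79·54)/143⌉ − ⌈(78·54)/143⌉ = ⌈4266/143⌉ − ⌈4212/143⌉ = 30 − 30 = 0
n=79: ⌈(80·54)/143⌉ − ⌈(79·54)/143⌉ = ⌈4320/143⌉ − ⌈4266/143⌉ = 31 − 30 = 1
n=80: ⌈(81·54)/143⌉ − ⌈(80·54)/143⌉ = ⌈4374/143⌉ − ⌈4320/143⌉ = 31 − 31 = 0
n=81: ⌈(82·54)/143⌉ − ⌈(81·54)/143⌉ = ⌈4428/143⌉ − ⌈4374/143⌉ = 31 − 31 = 0
n=82: ⌈(83·54)/143⌉ − ⌈(82·54)/143⌉ = ⌈4482/143⌉ − ⌈4428/143⌉ = 32 − 31 = 1
n=83: ⌈(84·54)/143⌉ − ⌈(83·54)/143⌉ = ⌈4536/143⌉ − ⌈4482/143⌉ = 32 − 32 = 0
n=84: ⌈(85·54)/143⌉ − ⌈(84·54)/143⌉ = ⌈4590/143⌉ − ⌈4536/143⌉ = 33 − 32 = 1
n=85: ⌈(86·54)/143⌉ − ⌈(85·54)/143⌉ = ⌈4644/143⌉ − ⌈4590/143⌉ = 33 − 33 = 0
n=86: ⌈(87·54)/143⌉ − ⌈(86·54)/143⌉ = ⌈4698/143⌉ − ⌈4644/143⌉ = 33 − 33 = 0
n=87: ⌈(88·54)/143⌉ − ⌈(87·54)/143⌉ = ⌈4752/143⌉ − ⌈4698/143⌉ = 34 − 33 = 1
n=88: ⌈(89·54)/143⌉ − ⌈(88·54)/143⌉ = ⌈4806/143⌉ − ⌈4752/143⌉ = 34 − 34 = 0
n=89: ⌈(90·54)/143⌉ − ⌈(89·54)/143⌉ = ⌈4860/143⌉ − ⌈4806/143⌉ = 34 − 34 = 0
n=90: ⌈(91·54)/143⌉ − ⌈(90·54)/143⌉ = ⌈4914/143⌉ − ⌈4860/143⌉ = 35 − 34 = 1
n=91: ⌈(92·54)/143⌉ − ⌈(91·54)/143⌉ = ⌈4968/143⌉ − ⌈4914/143⌉ = 35 − 35 = 0

10100101001001010010010100100101001001010010010100101001001010010010100100101001001010010010


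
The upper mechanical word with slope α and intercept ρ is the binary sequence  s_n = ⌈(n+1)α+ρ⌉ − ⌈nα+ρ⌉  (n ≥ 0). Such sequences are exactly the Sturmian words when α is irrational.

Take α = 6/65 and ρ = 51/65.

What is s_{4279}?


0

(n+1)α + ρ = (4280·6 + 51) / 65 = 25731/65
nα + ρ     = (4279·6 + 51) / 65 = 25725/65
⌈25731/65⌉ = 396,  ⌈25725/65⌉ = 396
s_{4279} = 396 − 396 = 0


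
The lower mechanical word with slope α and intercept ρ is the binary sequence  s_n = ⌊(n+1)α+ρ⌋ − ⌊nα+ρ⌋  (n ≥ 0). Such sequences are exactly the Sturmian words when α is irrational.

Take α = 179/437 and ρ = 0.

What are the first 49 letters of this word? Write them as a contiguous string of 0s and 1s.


0010100101001010010101001010010100101001010100101

n=0: ⌊(1·179)/437⌋ − ⌊(0·179)/437⌋ = ⌊179/437⌋ − ⌊0/437⌋ = 0 − 0 = 0
n=1: ⌊(2·179)/437⌋ − ⌊(1·179)/437⌋ = ⌊358/437⌋ − ⌊179/437⌋ = 0 − 0 = 0
n=2: ⌊(3·179)/437⌋ − ⌊(2·179)/437⌋ = ⌊537/437⌋ − ⌊358/437⌋ = 1 − 0 = 1
n=3: ⌊(4·179)/437⌋ − ⌊(3·179)/437⌋ = ⌊716/437⌋ − ⌊537/437⌋ = 1 − 1 = 0
n=4: ⌊(5·179)/437⌋ − ⌊(4·179)/437⌋ = ⌊895/437⌋ − ⌊716/437⌋ = 2 − 1 = 1
n=5: ⌊(6·179)/437⌋ − ⌊(5·179)/437⌋ = ⌊1074/437⌋ − ⌊895/437⌋ = 2 − 2 = 0
n=6: ⌊(7·179)/437⌋ − ⌊(6·179)/437⌋ = ⌊1253/437⌋ − ⌊1074/437⌋ = 2 − 2 = 0
n=7: ⌊(8·179)/437⌋ − ⌊(7·179)/437⌋ = ⌊1432/437⌋ − ⌊1253/437⌋ = 3 − 2 = 1
n=8: ⌊(9·179)/437⌋ − ⌊(8·179)/437⌋ = ⌊1611/437⌋ − ⌊1432/437⌋ = 3 − 3 = 0
n=9: ⌊(10·179)/437⌋ − ⌊(9·179)/437⌋ = ⌊1790/437⌋ − ⌊1611/437⌋ = 4 − 3 = 1
n=10: ⌊(11·179)/437⌋ − ⌊(10·179)/437⌋ = ⌊1969/437⌋ − ⌊1790/437⌋ = 4 − 4 = 0
n=11: ⌊(12·179)/437⌋ − ⌊(11·179)/437⌋ = ⌊2148/437⌋ − ⌊1969/437⌋ = 4 − 4 = 0
n=12: ⌊(13·179)/437⌋ − ⌊(12·179)/437⌋ = ⌊2327/437⌋ − ⌊2148/437⌋ = 5 − 4 = 1
n=13: ⌊(14·179)/437⌋ − ⌊(13·179)/437⌋ = ⌊2506/437⌋ − ⌊2327/437⌋ = 5 − 5 = 0
n=14: ⌊(15·179)/437⌋ − ⌊(14·179)/437⌋ = ⌊2685/437⌋ − ⌊2506/437⌋ = 6 − 5 = 1
n=15: ⌊(16·179)/437⌋ − ⌊(15·179)/437⌋ = ⌊2864/437⌋ − ⌊2685/437⌋ = 6 − 6 = 0
n=16: ⌊(17·179)/437⌋ − ⌊(16·179)/437⌋ = ⌊3043/437⌋ − ⌊2864/437⌋ = 6 − 6 = 0
n=17: ⌊(18·179)/437⌋ − ⌊(17·179)/437⌋ = ⌊3222/437⌋ − ⌊3043/437⌋ = 7 − 6 = 1
n=18: ⌊(19·179)/437⌋ − ⌊(18·179)/437⌋ = ⌊3401/437⌋ − ⌊3222/437⌋ = 7 − 7 = 0
n=19: ⌊(20·179)/437⌋ − ⌊(19·179)/437⌋ = ⌊3580/437⌋ − ⌊3401/437⌋ = 8 − 7 = 1
n=20: ⌊(21·179)/437⌋ − ⌊(20·179)/437⌋ = ⌊3759/437⌋ − ⌊3580/437⌋ = 8 − 8 = 0
n=21: ⌊(22·179)/437⌋ − ⌊(21·179)/437⌋ = ⌊3938/437⌋ − ⌊3759/437⌋ = 9 − 8 = 1
n=22: ⌊(23·179)/437⌋ − ⌊(22·179)/437⌋ = ⌊4117/437⌋ − ⌊3938/437⌋ = 9 − 9 = 0
n=23: ⌊(24·179)/437⌋ − ⌊(23·179)/437⌋ = ⌊4296/437⌋ − ⌊4117/437⌋ = 9 − 9 = 0
n=24: ⌊(25·179)/437⌋ − ⌊(24·179)/437⌋ = ⌊4475/437⌋ − ⌊4296/437⌋ = 10 − 9 = 1
n=25: ⌊(26·179)/437⌋ − ⌊(25·179)/437⌋ = ⌊4654/437⌋ − ⌊4475/437⌋ = 10 − 10 = 0
n=26: ⌊(27·179)/437⌋ − ⌊(26·179)/437⌋ = ⌊4833/437⌋ − ⌊4654/437⌋ = 11 − 10 = 1
n=27: ⌊(28·179)/437⌋ − ⌊(27·179)/437⌋ = ⌊5012/437⌋ − ⌊4833/437⌋ = 11 − 11 = 0
n=28: ⌊(29·179)/437⌋ − ⌊(28·179)/437⌋ = ⌊5191/437⌋ − ⌊5012/437⌋ = 11 − 11 = 0
n=29: ⌊(30·179)/437⌋ − ⌊(29·179)/437⌋ = ⌊5370/437⌋ − ⌊5191/437⌋ = 12 − 11 = 1
n=30: ⌊(31·179)/437⌋ − ⌊(30·179)/437⌋ = ⌊5549/437⌋ − ⌊5370/437⌋ = 12 − 12 = 0
n=31: ⌊(32·179)/437⌋ − ⌊(31·179)/437⌋ = ⌊5728/437⌋ − ⌊5549/437⌋ = 13 − 12 = 1
n=32: ⌊(33·179)/437⌋ − ⌊(32·179)/437⌋ = ⌊5907/437⌋ − ⌊5728/437⌋ = 13 − 13 = 0
n=33: ⌊(34·179)/437⌋ − ⌊(33·179)/437⌋ = ⌊6086/437⌋ − ⌊5907/437⌋ = 13 − 13 = 0
n=34: ⌊(35·179)/437⌋ − ⌊(34·179)/437⌋ = ⌊6265/437⌋ − ⌊6086/437⌋ = 14 − 13 = 1
n=35: ⌊(36·179)/437⌋ − ⌊(35·179)/437⌋ = ⌊6444/437⌋ − ⌊6265/437⌋ = 14 − 14 = 0
n=36: ⌊(37·179)/437⌋ − ⌊(36·179)/437⌋ = ⌊6623/437⌋ − ⌊6444/437⌋ = 15 − 14 = 1
n=37: ⌊(38·179)/437⌋ − ⌊(37·179)/437⌋ = ⌊6802/437⌋ − ⌊6623/437⌋ = 15 − 15 = 0
n=38: ⌊(39·179)/437⌋ − ⌊(38·179)/437⌋ = ⌊6981/437⌋ − ⌊6802/437⌋ = 15 − 15 = 0
n=39: ⌊(40·179)/437⌋ − ⌊(39·179)/437⌋ = ⌊7160/437⌋ − ⌊6981/437⌋ = 16 − 15 = 1
n=40: ⌊(41·179)/437⌋ − ⌊(40·179)/437⌋ = ⌊7339/437⌋ − ⌊7160/437⌋ = 16 − 16 = 0
n=41: ⌊(42·179)/437⌋ − ⌊(41·179)/437⌋ = ⌊7518/437⌋ − ⌊7339/437⌋ = 17 − 16 = 1
n=42: ⌊(43·179)/437⌋ − ⌊(42·179)/437⌋ = ⌊7697/437⌋ − ⌊7518/437⌋ = 17 − 17 = 0
n=43: ⌊(44·179)/437⌋ − ⌊(43·179)/437⌋ = ⌊7876/437⌋ − ⌊7697/437⌋ = 18 − 17 = 1
n=44: ⌊(45·179)/437⌋ − ⌊(44·179)/437⌋ = ⌊8055/437⌋ − ⌊7876/437⌋ = 18 − 18 = 0
n=45: ⌊(46·179)/437⌋ − ⌊(45·179)/437⌋ = ⌊8234/437⌋ − ⌊8055/437⌋ = 18 − 18 = 0
n=46: ⌊(47·179)/437⌋ − ⌊(46·179)/437⌋ = ⌊8413/437⌋ − ⌊8234/437⌋ = 19 − 18 = 1
n=47: ⌊(48·179)/437⌋ − ⌊(47·179)/437⌋ = ⌊8592/437⌋ − ⌊8413/437⌋ = 19 − 19 = 0
n=48: ⌊(49·179)/437⌋ − ⌊(48·179)/437⌋ = ⌊8771/437⌋ − ⌊8592/437⌋ = 20 − 19 = 1


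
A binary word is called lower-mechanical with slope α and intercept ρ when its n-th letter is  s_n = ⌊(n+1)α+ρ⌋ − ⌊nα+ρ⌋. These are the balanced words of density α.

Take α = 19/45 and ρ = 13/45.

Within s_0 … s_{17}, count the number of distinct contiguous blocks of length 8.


t_n = ⌊(n·19+13)/45⌋ for n = 0 … 18:
  n=0…9: ⌊13/45⌋=0 ⌊32/45⌋=0 ⌊51/45⌋=1 ⌊70/45⌋=1 ⌊89/45⌋=1 ⌊108/45⌋=2 ⌊127/45⌋=2 ⌊146/45⌋=3 ⌊165/45⌋=3 ⌊184/45⌋=4
  n=10…18: ⌊203/45⌋=4 ⌊222/45⌋=4 ⌊241/45⌋=5 ⌊260/45⌋=5 ⌊279/45⌋=6 ⌊298/45⌋=6 ⌊317/45⌋=7 ⌊336/45⌋=7 ⌊355/45⌋=7
s_n = t_(n+1) − t_n for n = 0 … 17 gives
prefix = 010010101001010100
slide a length-8 window over [0..7] … [10..17] (11 windows); first occurrence of each distinct factor:
  [  0..  7] 01001010
  [  1..  8] 10010101
  [  2..  9] 00101010
  [  3.. 10] 01010100
  [  4.. 11] 10101001
  [  5.. 12] 01010010
  [  6.. 13] 10100101
  (the other 4 windows repeat one of these)
distinct factors: {00101010, 01001010, 01010010, 01010100, 10010101, 10100101, 10101001}
count = 7  (Sturmian bound for length 8 is 9)

7


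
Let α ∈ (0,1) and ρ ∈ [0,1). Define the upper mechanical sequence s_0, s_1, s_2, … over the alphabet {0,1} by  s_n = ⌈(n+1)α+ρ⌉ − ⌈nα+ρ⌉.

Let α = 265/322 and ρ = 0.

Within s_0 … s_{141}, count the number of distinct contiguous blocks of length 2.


t_n = ⌈(n·265)/322⌉ for n = 0 … 142:
  n=0…9: ⌈0/322⌉=0 ⌈265/322⌉=1 ⌈530/322⌉=2 ⌈795/322⌉=3 ⌈1060/322⌉=4 ⌈1325/322⌉=5 ⌈1590/322⌉=5 ⌈1855/322⌉=6 ⌈2120/322⌉=7 ⌈2385/322⌉=8
  n=10…19: ⌈2650/322⌉=9 ⌈2915/322⌉=10 ⌈3180/322⌉=10 ⌈3445/322⌉=11 ⌈3710/322⌉=12 ⌈3975/322⌉=13 ⌈4240/322⌉=14 ⌈4505/322⌉=14 ⌈4770/322⌉=15 ⌈5035/322⌉=16
  n=20…29: ⌈5300/322⌉=17 ⌈5565/322⌉=18 ⌈5830/322⌉=19 ⌈6095/322⌉=19 ⌈6360/322⌉=20 ⌈6625/322⌉=21 ⌈6890/322⌉=22 ⌈7155/322⌉=23 ⌈7420/322⌉=24 ⌈7685/322⌉=24
  n=30…39: ⌈7950/322⌉=25 ⌈8215/322⌉=26 ⌈8480/322⌉=27 ⌈8745/322⌉=28 ⌈9010/322⌉=28 ⌈9275/322⌉=29 ⌈9540/322⌉=30 ⌈9805/322⌉=31 ⌈10070/322⌉=32 ⌈10335/322⌉=33
  n=40…49: ⌈10600/322⌉=33 ⌈10865/322⌉=34 ⌈11130/322⌉=35 ⌈11395/322⌉=36 ⌈11660/322⌉=37 ⌈11925/322⌉=38 ⌈12190/322⌉=38 ⌈12455/322⌉=39 ⌈12720/322⌉=40 ⌈12985/322⌉=41
  n=50…59: ⌈13250/322⌉=42 ⌈13515/322⌉=42 ⌈13780/322⌉=43 ⌈14045/322⌉=44 ⌈14310/322⌉=45 ⌈14575/322⌉=46 ⌈14840/322⌉=47 ⌈15105/322⌉=47 ⌈15370/322⌉=48 ⌈15635/322⌉=49
  n=60…69: ⌈15900/322⌉=50 ⌈16165/322⌉=51 ⌈16430/322⌉=52 ⌈16695/322⌉=52 ⌈16960/322⌉=53 ⌈17225/322⌉=54 ⌈17490/322⌉=55 ⌈17755/322⌉=56 ⌈18020/322⌉=56 ⌈18285/322⌉=57
  n=70…79: ⌈18550/322⌉=58 ⌈18815/322⌉=59 ⌈19080/322⌉=60 ⌈19345/322⌉=61 ⌈19610/322⌉=61 ⌈19875/322⌉=62 ⌈20140/322⌉=63 ⌈20405/322⌉=64 ⌈20670/322⌉=65 ⌈20935/322⌉=66
  n=80…89: ⌈21200/322⌉=66 ⌈21465/322⌉=67 ⌈21730/322⌉=68 ⌈21995/322⌉=69 ⌈22260/322⌉=70 ⌈22525/322⌉=70 ⌈22790/322⌉=71 ⌈23055/322⌉=72 ⌈23320/322⌉=73 ⌈23585/322⌉=74
  n=90…99: ⌈23850/322⌉=75 ⌈24115/322⌉=75 ⌈24380/322⌉=76 ⌈24645/322⌉=77 ⌈24910/322⌉=78 ⌈25175/322⌉=79 ⌈25440/322⌉=80 ⌈25705/322⌉=80 ⌈25970/322⌉=81 ⌈26235/322⌉=82
  n=100…109: ⌈26500/322⌉=83 ⌈26765/322⌉=84 ⌈27030/322⌉=84 ⌈27295/322⌉=85 ⌈27560/322⌉=86 ⌈27825/322⌉=87 ⌈28090/322⌉=88 ⌈28355/322⌉=89 ⌈28620/322⌉=89 ⌈28885/322⌉=90
  n=110…119: ⌈29150/322⌉=91 ⌈29415/322⌉=92 ⌈29680/322⌉=93 ⌈29945/322⌉=93 ⌈30210/322⌉=94 ⌈30475/322⌉=95 ⌈30740/322⌉=96 ⌈31005/322⌉=97 ⌈31270/322⌉=98 ⌈31535/322⌉=98
  n=120…129: ⌈31800/322⌉=99 ⌈32065/322⌉=100 ⌈32330/322⌉=101 ⌈32595/322⌉=102 ⌈32860/322⌉=103 ⌈33125/322⌉=103 ⌈33390/322⌉=104 ⌈33655/322⌉=105 ⌈33920/322⌉=106 ⌈34185/322⌉=107
  n=130…139: ⌈34450/322⌉=107 ⌈34715/322⌉=108 ⌈34980/322⌉=109 ⌈35245/322⌉=110 ⌈35510/322⌉=111 ⌈35775/322⌉=112 ⌈36040/322⌉=112 ⌈36305/322⌉=113 ⌈36570/322⌉=114 ⌈36835/322⌉=115
  n=140…142: ⌈37100/322⌉=116 ⌈37365/322⌉=117 ⌈37630/322⌉=117
s_n = t_(n+1) − t_n for n = 0 … 141 gives
prefix = 1111101111101111011111011111011110111110111110111101111101111101111011111011111011110111110111110111101111101111011111011111011110111110111110
slide a length-2 window over [0..1] … [140..141] (141 windows); first occurrence of each distinct factor:
  [  0..  1] 11
  [  4..  5] 10
  [  5..  6] 01
  (the other 138 windows repeat one of these)
distinct factors: {01, 10, 11}
count = 3  (Sturmian bound for length 2 is 3)

3


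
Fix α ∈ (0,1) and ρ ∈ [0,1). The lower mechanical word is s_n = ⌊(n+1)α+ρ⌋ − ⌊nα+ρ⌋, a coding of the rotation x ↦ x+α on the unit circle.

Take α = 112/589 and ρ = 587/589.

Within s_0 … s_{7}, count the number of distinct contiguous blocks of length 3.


4

t_n = ⌊(n·112+587)/589⌋ for n = 0 … 8:
  n=0…8: ⌊587/589⌋=0 ⌊699/589⌋=1 ⌊811/589⌋=1 ⌊923/589⌋=1 ⌊1035/589⌋=1 ⌊1147/589⌋=1 ⌊1259/589⌋=2 ⌊1371/589⌋=2 ⌊1483/589⌋=2
s_n = t_(n+1) − t_n for n = 0 … 7 gives
prefix = 10000100
slide a length-3 window over [0..2] … [5..7] (6 windows); first occurrence of each distinct factor:
  [  0..  2] 100
  [  1..  3] 000
  [  3..  5] 001
  [  4..  6] 010
  (the other 2 windows repeat one of these)
distinct factors: {000, 001, 010, 100}
count = 4  (Sturmian bound for length 3 is 4)


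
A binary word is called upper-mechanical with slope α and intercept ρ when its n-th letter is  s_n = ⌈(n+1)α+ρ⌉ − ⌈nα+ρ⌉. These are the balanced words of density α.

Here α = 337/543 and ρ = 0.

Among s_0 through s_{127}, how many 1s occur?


80

#1s = Σ_{n=0}^{127} s_n = Σ_{n=0}^{127} (⌈(n+1)α+ρ⌉ − ⌈nα+ρ⌉)
the sum telescopes: every ⌈nα+ρ⌉ with 0 < n < 128 appears once with + and once with −, leaving ⌈128α+ρ⌉ − ⌈0·α+ρ⌉
128α + ρ = (128·337) / 543 = 43136/543
ρ = 0/543
⌈43136/543⌉ = 80,  ⌈0/543⌉ = 0
#1s = 80 − 0 = 80


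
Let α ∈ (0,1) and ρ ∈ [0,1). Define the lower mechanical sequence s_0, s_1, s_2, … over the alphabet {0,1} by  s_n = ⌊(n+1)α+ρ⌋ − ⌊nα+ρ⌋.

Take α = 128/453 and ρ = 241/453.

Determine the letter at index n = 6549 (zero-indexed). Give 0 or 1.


(n+1)α + ρ = (6550·128 + 241) / 453 = 838641/453
nα + ρ     = (6549·128 + 241) / 453 = 838513/453
⌊838641/453⌋ = 1851,  ⌊838513/453⌋ = 1851
s_{6549} = 1851 − 1851 = 0

0


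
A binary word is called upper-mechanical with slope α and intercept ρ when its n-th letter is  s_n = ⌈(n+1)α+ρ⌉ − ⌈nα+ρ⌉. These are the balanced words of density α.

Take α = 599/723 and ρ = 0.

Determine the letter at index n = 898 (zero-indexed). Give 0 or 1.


(n+1)α + ρ = (899·599) / 723 = 538501/723
nα + ρ     = (898·599) / 723 = 537902/723
⌈538501/723⌉ = 745,  ⌈537902/723⌉ = 744
s_{898} = 745 − 744 = 1

1


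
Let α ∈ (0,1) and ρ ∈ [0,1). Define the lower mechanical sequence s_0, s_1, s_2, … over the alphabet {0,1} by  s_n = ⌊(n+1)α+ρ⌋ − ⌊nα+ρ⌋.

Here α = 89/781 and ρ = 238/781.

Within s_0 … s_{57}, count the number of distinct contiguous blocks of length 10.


11

t_n = ⌊(n·89+238)/781⌋ for n = 0 … 58:
  n=0…9: ⌊238/781⌋=0 ⌊327/781⌋=0 ⌊416/781⌋=0 ⌊505/781⌋=0 ⌊594/781⌋=0 ⌊683/781⌋=0 ⌊772/781⌋=0 ⌊861/781⌋=1 ⌊950/781⌋=1 ⌊1039/781⌋=1
  n=10…19: ⌊1128/781⌋=1 ⌊1217/781⌋=1 ⌊1306/781⌋=1 ⌊1395/781⌋=1 ⌊1484/781⌋=1 ⌊1573/781⌋=2 ⌊1662/781⌋=2 ⌊1751/781⌋=2 ⌊1840/781⌋=2 ⌊1929/781⌋=2
  n=20…29: ⌊2018/781⌋=2 ⌊2107/781⌋=2 ⌊2196/781⌋=2 ⌊2285/781⌋=2 ⌊2374/781⌋=3 ⌊2463/781⌋=3 ⌊2552/781⌋=3 ⌊2641/781⌋=3 ⌊2730/781⌋=3 ⌊2819/781⌋=3
  n=30…39: ⌊2908/781⌋=3 ⌊2997/781⌋=3 ⌊3086/781⌋=3 ⌊3175/781⌋=4 ⌊3264/781⌋=4 ⌊3353/781⌋=4 ⌊3442/781⌋=4 ⌊3531/781⌋=4 ⌊3620/781⌋=4 ⌊3709/781⌋=4
  n=40…49: ⌊3798/781⌋=4 ⌊3887/781⌋=4 ⌊3976/781⌋=5 ⌊4065/781⌋=5 ⌊4154/781⌋=5 ⌊4243/781⌋=5 ⌊4332/781⌋=5 ⌊4421/781⌋=5 ⌊4510/781⌋=5 ⌊4599/781⌋=5
  n=50…58: ⌊4688/781⌋=6 ⌊4777/781⌋=6 ⌊4866/781⌋=6 ⌊4955/781⌋=6 ⌊5044/781⌋=6 ⌊5133/781⌋=6 ⌊5222/781⌋=6 ⌊5311/781⌋=6 ⌊5400/781⌋=6
s_n = t_(n+1) − t_n for n = 0 … 57 gives
prefix = 0000001000000010000000010000000010000000010000000100000000
slide a length-10 window over [0..9] … [48..57] (49 windows); first occurrence of each distinct factor:
  [  0..  9] 0000001000
  [  1.. 10] 0000010000
  [  2.. 11] 0000100000
  [  3.. 12] 0001000000
  [  4.. 13] 0010000000
  [  5.. 14] 0100000001
  [  6.. 15] 1000000010
  [  7.. 16] 0000000100
  [ 13.. 22] 0100000000
  [ 14.. 23] 1000000001
  [ 15.. 24] 0000000010
  (the other 38 windows repeat one of these)
distinct factors: {0000000010, 0000000100, 0000001000, 0000010000, 0000100000, 0001000000, 0010000000, 0100000000, 0100000001, 1000000001, 1000000010}
count = 11  (Sturmian bound for length 10 is 11)


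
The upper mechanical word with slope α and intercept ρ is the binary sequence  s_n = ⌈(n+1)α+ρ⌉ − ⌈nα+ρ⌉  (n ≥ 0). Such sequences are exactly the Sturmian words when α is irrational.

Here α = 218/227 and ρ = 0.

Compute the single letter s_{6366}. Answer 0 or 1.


(n+1)α + ρ = (6367·218) / 227 = 1388006/227
nα + ρ     = (6366·218) / 227 = 1387788/227
⌈1388006/227⌉ = 6115,  ⌈1387788/227⌉ = 6114
s_{6366} = 6115 − 6114 = 1

1


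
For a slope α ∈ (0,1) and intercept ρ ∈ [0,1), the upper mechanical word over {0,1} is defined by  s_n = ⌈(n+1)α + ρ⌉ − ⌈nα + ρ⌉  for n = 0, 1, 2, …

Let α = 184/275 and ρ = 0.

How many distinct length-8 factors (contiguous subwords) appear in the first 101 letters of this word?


4

t_n = ⌈(n·184)/275⌉ for n = 0 … 101:
  n=0…9: ⌈0/275⌉=0 ⌈184/275⌉=1 ⌈368/275⌉=2 ⌈552/275⌉=3 ⌈736/275⌉=3 ⌈920/275⌉=4 ⌈1104/275⌉=5 ⌈1288/275⌉=5 ⌈1472/275⌉=6 ⌈1656/275⌉=7
  n=10…19: ⌈1840/275⌉=7 ⌈2024/275⌉=8 ⌈2208/275⌉=9 ⌈2392/275⌉=9 ⌈2576/275⌉=10 ⌈2760/275⌉=11 ⌈2944/275⌉=11 ⌈3128/275⌉=12 ⌈3312/275⌉=13 ⌈3496/275⌉=13
  n=20…29: ⌈3680/275⌉=14 ⌈3864/275⌉=15 ⌈4048/275⌉=15 ⌈4232/275⌉=16 ⌈4416/275⌉=17 ⌈4600/275⌉=17 ⌈4784/275⌉=18 ⌈4968/275⌉=19 ⌈5152/275⌉=19 ⌈5336/275⌉=20
  n=30…39: ⌈5520/275⌉=21 ⌈5704/275⌉=21 ⌈5888/275⌉=22 ⌈6072/275⌉=23 ⌈6256/275⌉=23 ⌈6440/275⌉=24 ⌈6624/275⌉=25 ⌈6808/275⌉=25 ⌈6992/275⌉=26 ⌈7176/275⌉=27
  n=40…49: ⌈7360/275⌉=27 ⌈7544/275⌉=28 ⌈7728/275⌉=29 ⌈7912/275⌉=29 ⌈8096/275⌉=30 ⌈8280/275⌉=31 ⌈8464/275⌉=31 ⌈8648/275⌉=32 ⌈8832/275⌉=33 ⌈9016/275⌉=33
  n=50…59: ⌈9200/275⌉=34 ⌈9384/275⌉=35 ⌈9568/275⌉=35 ⌈9752/275⌉=36 ⌈9936/275⌉=37 ⌈10120/275⌉=37 ⌈10304/275⌉=38 ⌈10488/275⌉=39 ⌈10672/275⌉=39 ⌈10856/275⌉=40
  n=60…69: ⌈11040/275⌉=41 ⌈11224/275⌉=41 ⌈11408/275⌉=42 ⌈11592/275⌉=43 ⌈11776/275⌉=43 ⌈11960/275⌉=44 ⌈12144/275⌉=45 ⌈12328/275⌉=45 ⌈12512/275⌉=46 ⌈12696/275⌉=47
  n=70…79: ⌈12880/275⌉=47 ⌈13064/275⌉=48 ⌈13248/275⌉=49 ⌈13432/275⌉=49 ⌈13616/275⌉=50 ⌈13800/275⌉=51 ⌈13984/275⌉=51 ⌈14168/275⌉=52 ⌈14352/275⌉=53 ⌈14536/275⌉=53
  n=80…89: ⌈14720/275⌉=54 ⌈14904/275⌉=55 ⌈15088/275⌉=55 ⌈15272/275⌉=56 ⌈15456/275⌉=57 ⌈15640/275⌉=57 ⌈15824/275⌉=58 ⌈16008/275⌉=59 ⌈16192/275⌉=59 ⌈16376/275⌉=60
  n=90…99: ⌈16560/275⌉=61 ⌈16744/275⌉=61 ⌈16928/275⌉=62 ⌈17112/275⌉=63 ⌈17296/275⌉=63 ⌈17480/275⌉=64 ⌈17664/275⌉=65 ⌈17848/275⌉=65 ⌈18032/275⌉=66 ⌈18216/275⌉=67
  n=100…101: ⌈18400/275⌉=67 ⌈18584/275⌉=68
s_n = t_(n+1) − t_n for n = 0 … 100 gives
prefix = 11101101101101101101101101101101101101101101101101101101101101101101101101101101101101101101101101101
slide a length-8 window over [0..7] … [93..100] (94 windows); first occurrence of each distinct factor:
  [  0..  7] 11101101
  [  1..  8] 11011011
  [  2..  9] 10110110
  [  3.. 10] 01101101
  (the other 90 windows repeat one of these)
distinct factors: {01101101, 10110110, 11011011, 11101101}
count = 4  (Sturmian bound for length 8 is 9)


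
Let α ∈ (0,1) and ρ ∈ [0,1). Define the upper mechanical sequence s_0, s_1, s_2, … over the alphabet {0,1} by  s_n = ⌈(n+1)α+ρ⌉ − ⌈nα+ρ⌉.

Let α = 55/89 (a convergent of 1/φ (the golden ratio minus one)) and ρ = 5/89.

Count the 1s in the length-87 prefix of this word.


53

#1s = Σ_{n=0}^{86} s_n = Σ_{n=0}^{86} (⌈(n+1)α+ρ⌉ − ⌈nα+ρ⌉)
the sum telescopes: every ⌈nα+ρ⌉ with 0 < n < 87 appears once with + and once with −, leaving ⌈87α+ρ⌉ − ⌈0·α+ρ⌉
87α + ρ = (87·55 + 5) / 89 = 4790/89
ρ = 5/89
⌈4790/89⌉ = 54,  ⌈5/89⌉ = 1
#1s = 54 − 1 = 53


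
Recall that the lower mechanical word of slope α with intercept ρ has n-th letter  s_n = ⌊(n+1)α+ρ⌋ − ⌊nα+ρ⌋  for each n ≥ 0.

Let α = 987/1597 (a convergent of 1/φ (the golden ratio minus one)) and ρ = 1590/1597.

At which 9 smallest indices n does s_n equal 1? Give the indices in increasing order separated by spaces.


n=0: ⌊2577/1597⌋−⌊1590/1597⌋ = 1−0 = 1  ← one
n=1: ⌊3564/1597⌋−⌊2577/1597⌋ = 2−1 = 1  ← one
n=2: ⌊4551/1597⌋−⌊3564/1597⌋ = 2−2 = 0
n=3: ⌊5538/1597⌋−⌊4551/1597⌋ = 3−2 = 1  ← one
n=4: ⌊6525/1597⌋−⌊5538/1597⌋ = 4−3 = 1  ← one
n=5: ⌊7512/1597⌋−⌊6525/1597⌋ = 4−4 = 0
n=6: ⌊8499/1597⌋−⌊7512/1597⌋ = 5−4 = 1  ← one
n=7: ⌊9486/1597⌋−⌊8499/1597⌋ = 5−5 = 0
n=8: ⌊10473/1597⌋−⌊9486/1597⌋ = 6−5 = 1  ← one
n=9: ⌊11460/1597⌋−⌊10473/1597⌋ = 7−6 = 1  ← one
n=10: ⌊12447/1597⌋−⌊11460/1597⌋ = 7−7 = 0
n=11: ⌊13434/1597⌋−⌊12447/1597⌋ = 8−7 = 1  ← one
n=12: ⌊14421/1597⌋−⌊13434/1597⌋ = 9−8 = 1  ← one
positions of the first 9 ones: 0 1 3 4 6 8 9 11 12

0 1 3 4 6 8 9 11 12


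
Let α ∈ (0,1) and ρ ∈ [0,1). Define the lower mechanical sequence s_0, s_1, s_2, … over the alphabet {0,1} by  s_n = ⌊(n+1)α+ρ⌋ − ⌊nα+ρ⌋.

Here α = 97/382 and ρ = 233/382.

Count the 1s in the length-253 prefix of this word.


#1s = Σ_{n=0}^{252} s_n = Σ_{n=0}^{252} (⌊(n+1)α+ρ⌋ − ⌊nα+ρ⌋)
the sum telescopes: every ⌊nα+ρ⌋ with 0 < n < 253 appears once with + and once with −, leaving ⌊253α+ρ⌋ − ⌊0·α+ρ⌋
253α + ρ = (253·97 + 233) / 382 = 24774/382
ρ = 233/382
⌊24774/382⌋ = 64,  ⌊233/382⌋ = 0
#1s = 64 − 0 = 64

64


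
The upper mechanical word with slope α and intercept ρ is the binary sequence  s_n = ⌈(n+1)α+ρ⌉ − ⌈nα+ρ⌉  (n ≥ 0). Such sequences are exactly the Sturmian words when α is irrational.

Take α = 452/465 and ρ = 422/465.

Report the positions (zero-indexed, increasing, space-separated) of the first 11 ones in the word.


n=0: ⌈874/465⌉−⌈422/465⌉ = 2−1 = 1  ← one
n=1: ⌈1326/465⌉−⌈874/465⌉ = 3−2 = 1  ← one
n=2: ⌈1778/465⌉−⌈1326/465⌉ = 4−3 = 1  ← one
n=3: ⌈2230/465⌉−⌈1778/465⌉ = 5−4 = 1  ← one
n=4: ⌈2682/465⌉−⌈2230/465⌉ = 6−5 = 1  ← one
n=5: ⌈3134/465⌉−⌈2682/465⌉ = 7−6 = 1  ← one
n=6: ⌈3586/465⌉−⌈3134/465⌉ = 8−7 = 1  ← one
n=7: ⌈4038/465⌉−⌈3586/465⌉ = 9−8 = 1  ← one
n=8: ⌈4490/465⌉−⌈4038/465⌉ = 10−9 = 1  ← one
n=9: ⌈4942/465⌉−⌈4490/465⌉ = 11−10 = 1  ← one
n=10: ⌈5394/465⌉−⌈4942/465⌉ = 12−11 = 1  ← one
positions of the first 11 ones: 0 1 2 3 4 5 6 7 8 9 10

0 1 2 3 4 5 6 7 8 9 10


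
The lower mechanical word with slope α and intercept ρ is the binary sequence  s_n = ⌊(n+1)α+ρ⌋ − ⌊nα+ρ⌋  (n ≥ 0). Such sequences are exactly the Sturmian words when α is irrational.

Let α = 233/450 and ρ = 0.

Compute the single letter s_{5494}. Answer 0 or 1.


(n+1)α + ρ = (5495·233) / 450 = 1280335/450
nα + ρ     = (5494·233) / 450 = 1280102/450
⌊1280335/450⌋ = 2845,  ⌊1280102/450⌋ = 2844
s_{5494} = 2845 − 2844 = 1

1


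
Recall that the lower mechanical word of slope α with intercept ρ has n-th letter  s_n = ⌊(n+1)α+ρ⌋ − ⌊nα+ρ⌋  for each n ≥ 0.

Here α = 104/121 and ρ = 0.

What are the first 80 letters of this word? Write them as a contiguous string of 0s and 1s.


01111110111111011111101111110111111011111101111110111111011111110111111011111101

n=0: ⌊(1·104)/121⌋ − ⌊(0·104)/121⌋ = ⌊104/121⌋ − ⌊0/121⌋ = 0 − 0 = 0
n=1: ⌊(2·104)/121⌋ − ⌊(1·104)/121⌋ = ⌊208/121⌋ − ⌊104/121⌋ = 1 − 0 = 1
n=2: ⌊(3·104)/121⌋ − ⌊(2·104)/121⌋ = ⌊312/121⌋ − ⌊208/121⌋ = 2 − 1 = 1
n=3: ⌊(4·104)/121⌋ − ⌊(3·104)/121⌋ = ⌊416/121⌋ − ⌊312/121⌋ = 3 − 2 = 1
n=4: ⌊(5·104)/121⌋ − ⌊(4·104)/121⌋ = ⌊520/121⌋ − ⌊416/121⌋ = 4 − 3 = 1
n=5: ⌊(6·104)/121⌋ − ⌊(5·104)/121⌋ = ⌊624/121⌋ − ⌊520/121⌋ = 5 − 4 = 1
n=6: ⌊(7·104)/121⌋ − ⌊(6·104)/121⌋ = ⌊728/121⌋ − ⌊624/121⌋ = 6 − 5 = 1
n=7: ⌊(8·104)/121⌋ − ⌊(7·104)/121⌋ = ⌊832/121⌋ − ⌊728/121⌋ = 6 − 6 = 0
n=8: ⌊(9·104)/121⌋ − ⌊(8·104)/121⌋ = ⌊936/121⌋ − ⌊832/121⌋ = 7 − 6 = 1
n=9: ⌊(10·104)/121⌋ − ⌊(9·104)/121⌋ = ⌊1040/121⌋ − ⌊936/121⌋ = 8 − 7 = 1
n=10: ⌊(11·104)/121⌋ − ⌊(10·104)/121⌋ = ⌊1144/121⌋ − ⌊1040/121⌋ = 9 − 8 = 1
n=11: ⌊(12·104)/121⌋ − ⌊(11·104)/121⌋ = ⌊1248/121⌋ − ⌊1144/121⌋ = 10 − 9 = 1
n=12: ⌊(13·104)/121⌋ − ⌊(12·104)/121⌋ = ⌊1352/121⌋ − ⌊1248/121⌋ = 11 − 10 = 1
n=13: ⌊(14·104)/121⌋ − ⌊(13·104)/121⌋ = ⌊1456/121⌋ − ⌊1352/121⌋ = 12 − 11 = 1
n=14: ⌊(15·104)/121⌋ − ⌊(14·104)/121⌋ = ⌊1560/121⌋ − ⌊1456/121⌋ = 12 − 12 = 0
n=15: ⌊(16·104)/121⌋ − ⌊(15·104)/121⌋ = ⌊1664/121⌋ − ⌊1560/121⌋ = 13 − 12 = 1
n=16: ⌊(17·104)/121⌋ − ⌊(16·104)/121⌋ = ⌊1768/121⌋ − ⌊1664/121⌋ = 14 − 13 = 1
n=17: ⌊(18·104)/121⌋ − ⌊(17·104)/121⌋ = ⌊1872/121⌋ − ⌊1768/121⌋ = 15 − 14 = 1
n=18: ⌊(19·104)/121⌋ − ⌊(18·104)/121⌋ = ⌊1976/121⌋ − ⌊1872/121⌋ = 16 − 15 = 1
n=19: ⌊(20·104)/121⌋ − ⌊(19·104)/121⌋ = ⌊2080/121⌋ − ⌊1976/121⌋ = 17 − 16 = 1
n=20: ⌊(21·104)/121⌋ − ⌊(20·104)/121⌋ = ⌊2184/121⌋ − ⌊2080/121⌋ = 18 − 17 = 1
n=21: ⌊(22·104)/121⌋ − ⌊(21·104)/121⌋ = ⌊2288/121⌋ − ⌊2184/121⌋ = 18 − 18 = 0
n=22: ⌊(23·104)/121⌋ − ⌊(22·104)/121⌋ = ⌊2392/121⌋ − ⌊2288/121⌋ = 19 − 18 = 1
n=23: ⌊(24·104)/121⌋ − ⌊(23·104)/121⌋ = ⌊2496/121⌋ − ⌊2392/121⌋ = 20 − 19 = 1
n=24: ⌊(25·104)/121⌋ − ⌊(24·104)/121⌋ = ⌊2600/121⌋ − ⌊2496/121⌋ = 21 − 20 = 1
n=25: ⌊(26·104)/121⌋ − ⌊(25·104)/121⌋ = ⌊2704/121⌋ − ⌊2600/121⌋ = 22 − 21 = 1
n=26: ⌊(27·104)/121⌋ − ⌊(26·104)/121⌋ = ⌊2808/121⌋ − ⌊2704/121⌋ = 23 − 22 = 1
n=27: ⌊(28·104)/121⌋ − ⌊(27·104)/121⌋ = ⌊2912/121⌋ − ⌊2808/121⌋ = 24 − 23 = 1
n=28: ⌊(29·104)/121⌋ − ⌊(28·104)/121⌋ = ⌊3016/121⌋ − ⌊2912/121⌋ = 24 − 24 = 0
n=29: ⌊(30·104)/121⌋ − ⌊(29·104)/121⌋ = ⌊3120/121⌋ − ⌊3016/121⌋ = 25 − 24 = 1
n=30: ⌊(31·104)/121⌋ − ⌊(30·104)/121⌋ = ⌊3224/121⌋ − ⌊3120/121⌋ = 26 − 25 = 1
n=31: ⌊(32·104)/121⌋ − ⌊(31·104)/121⌋ = ⌊3328/121⌋ − ⌊3224/121⌋ = 27 − 26 = 1
n=32: ⌊(33·104)/121⌋ − ⌊(32·104)/121⌋ = ⌊3432/121⌋ − ⌊3328/121⌋ = 28 − 27 = 1
n=33: ⌊(34·104)/121⌋ − ⌊(33·104)/121⌋ = ⌊3536/121⌋ − ⌊3432/121⌋ = 29 − 28 = 1
n=34: ⌊(35·104)/121⌋ − ⌊(34·104)/121⌋ = ⌊3640/121⌋ − ⌊3536/121⌋ = 30 − 29 = 1
n=35: ⌊(36·104)/121⌋ − ⌊(35·104)/121⌋ = ⌊3744/121⌋ − ⌊3640/121⌋ = 30 − 30 = 0
n=36: ⌊(37·104)/121⌋ − ⌊(36·104)/121⌋ = ⌊3848/121⌋ − ⌊3744/121⌋ = 31 − 30 = 1
n=37: ⌊(38·104)/121⌋ − ⌊(37·104)/121⌋ = ⌊3952/121⌋ − ⌊3848/121⌋ = 32 − 31 = 1
n=38: ⌊(39·104)/121⌋ − ⌊(38·104)/121⌋ = ⌊4056/121⌋ − ⌊3952/121⌋ = 33 − 32 = 1
n=39: ⌊(40·104)/121⌋ − ⌊(39·104)/121⌋ = ⌊4160/121⌋ − ⌊4056/121⌋ = 34 − 33 = 1
n=40: ⌊(41·104)/121⌋ − ⌊(40·104)/121⌋ = ⌊4264/121⌋ − ⌊4160/121⌋ = 35 − 34 = 1
n=41: ⌊(42·104)/121⌋ − ⌊(41·104)/121⌋ = ⌊4368/121⌋ − ⌊4264/121⌋ = 36 − 35 = 1
n=42: ⌊(43·104)/121⌋ − ⌊(42·104)/121⌋ = ⌊4472/121⌋ − ⌊4368/121⌋ = 36 − 36 = 0
n=43: ⌊(44·104)/121⌋ − ⌊(43·104)/121⌋ = ⌊4576/121⌋ − ⌊4472/121⌋ = 37 − 36 = 1
n=44: ⌊(45·104)/121⌋ − ⌊(44·104)/121⌋ = ⌊4680/121⌋ − ⌊4576/121⌋ = 38 − 37 = 1
n=45: ⌊(46·104)/121⌋ − ⌊(45·104)/121⌋ = ⌊4784/121⌋ − ⌊4680/121⌋ = 39 − 38 = 1
n=46: ⌊(47·104)/121⌋ − ⌊(46·104)/121⌋ = ⌊4888/121⌋ − ⌊4784/121⌋ = 40 − 39 = 1
n=47: ⌊(48·104)/121⌋ − ⌊(47·104)/121⌋ = ⌊4992/121⌋ − ⌊4888/121⌋ = 41 − 40 = 1
n=48: ⌊(49·104)/121⌋ − ⌊(48·104)/121⌋ = ⌊5096/121⌋ − ⌊4992/121⌋ = 42 − 41 = 1
n=49: ⌊(50·104)/121⌋ − ⌊(49·104)/121⌋ = ⌊5200/121⌋ − ⌊5096/121⌋ = 42 − 42 = 0
n=50: ⌊(51·104)/121⌋ − ⌊(50·104)/121⌋ = ⌊5304/121⌋ − ⌊5200/121⌋ = 43 − 42 = 1
n=51: ⌊(52·104)/121⌋ − ⌊(51·104)/121⌋ = ⌊5408/121⌋ − ⌊5304/121⌋ = 44 − 43 = 1
n=52: ⌊(53·104)/121⌋ − ⌊(52·104)/121⌋ = ⌊5512/121⌋ − ⌊5408/121⌋ = 45 − 44 = 1
n=53: ⌊(54·104)/121⌋ − ⌊(53·104)/121⌋ = ⌊5616/121⌋ − ⌊5512/121⌋ = 46 − 45 = 1
n=54: ⌊(55·104)/121⌋ − ⌊(54·104)/121⌋ = ⌊5720/121⌋ − ⌊5616/121⌋ = 47 − 46 = 1
n=55: ⌊(56·104)/121⌋ − ⌊(55·104)/121⌋ = ⌊5824/121⌋ − ⌊5720/121⌋ = 48 − 47 = 1
n=56: ⌊(57·104)/121⌋ − ⌊(56·104)/121⌋ = ⌊5928/121⌋ − ⌊5824/121⌋ = 48 − 48 = 0
n=57: ⌊(58·104)/121⌋ − ⌊(57·104)/121⌋ = ⌊6032/121⌋ − ⌊5928/121⌋ = 49 − 48 = 1
n=58: ⌊(59·104)/121⌋ − ⌊(58·104)/121⌋ = ⌊6136/121⌋ − ⌊6032/121⌋ = 50 − 49 = 1
n=59: ⌊(60·104)/121⌋ − ⌊(59·104)/121⌋ = ⌊6240/121⌋ − ⌊6136/121⌋ = 51 − 50 = 1
n=60: ⌊(61·104)/121⌋ − ⌊(60·104)/121⌋ = ⌊6344/121⌋ − ⌊6240/121⌋ = 52 − 51 = 1
n=61: ⌊(62·104)/121⌋ − ⌊(61·104)/121⌋ = ⌊6448/121⌋ − ⌊6344/121⌋ = 53 − 52 = 1
n=62: ⌊(63·104)/121⌋ − ⌊(62·104)/121⌋ = ⌊6552/121⌋ − ⌊6448/121⌋ = 54 − 53 = 1
n=63: ⌊(64·104)/121⌋ − ⌊(63·104)/121⌋ = ⌊6656/121⌋ − ⌊6552/121⌋ = 55 − 54 = 1
n=64: ⌊(65·104)/121⌋ − ⌊(64·104)/121⌋ = ⌊6760/121⌋ − ⌊6656/121⌋ = 55 − 55 = 0
n=65: ⌊(66·104)/121⌋ − ⌊(65·104)/121⌋ = ⌊6864/121⌋ − ⌊6760/121⌋ = 56 − 55 = 1
n=66: ⌊(67·104)/121⌋ − ⌊(66·104)/121⌋ = ⌊6968/121⌋ − ⌊6864/121⌋ = 57 − 56 = 1
n=67: ⌊(68·104)/121⌋ − ⌊(67·104)/121⌋ = ⌊7072/121⌋ − ⌊6968/121⌋ = 58 − 57 = 1
n=68: ⌊(69·104)/121⌋ − ⌊(68·104)/121⌋ = ⌊7176/121⌋ − ⌊7072/121⌋ = 59 − 58 = 1
n=69: ⌊(70·104)/121⌋ − ⌊(69·104)/121⌋ = ⌊7280/121⌋ − ⌊7176/121⌋ = 60 − 59 = 1
n=70: ⌊(71·104)/121⌋ − ⌊(70·104)/121⌋ = ⌊7384/121⌋ − ⌊7280/121⌋ = 61 − 60 = 1
n=71: ⌊(72·104)/121⌋ − ⌊(71·104)/121⌋ = ⌊7488/121⌋ − ⌊7384/121⌋ = 61 − 61 = 0
n=72: ⌊(73·104)/121⌋ − ⌊(72·104)/121⌋ = ⌊7592/121⌋ − ⌊7488/121⌋ = 62 − 61 = 1
n=73: ⌊(74·104)/121⌋ − ⌊(73·104)/121⌋ = ⌊7696/121⌋ − ⌊7592/121⌋ = 63 − 62 = 1
n=74: ⌊(75·104)/121⌋ − ⌊(74·104)/121⌋ = ⌊7800/121⌋ − ⌊7696/121⌋ = 64 − 63 = 1
n=75: ⌊(76·104)/121⌋ − ⌊(75·104)/121⌋ = ⌊7904/121⌋ − ⌊7800/121⌋ = 65 − 64 = 1
n=76: ⌊(77·104)/121⌋ − ⌊(76·104)/121⌋ = ⌊8008/121⌋ − ⌊7904/121⌋ = 66 − 65 = 1
n=77: ⌊(78·104)/121⌋ − ⌊(77·104)/121⌋ = ⌊8112/121⌋ − ⌊8008/121⌋ = 67 − 66 = 1
n=78: ⌊(79·104)/121⌋ − ⌊(78·104)/121⌋ = ⌊8216/121⌋ − ⌊8112/121⌋ = 67 − 67 = 0
n=79: ⌊(80·104)/121⌋ − ⌊(79·104)/121⌋ = ⌊8320/121⌋ − ⌊8216/121⌋ = 68 − 67 = 1
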